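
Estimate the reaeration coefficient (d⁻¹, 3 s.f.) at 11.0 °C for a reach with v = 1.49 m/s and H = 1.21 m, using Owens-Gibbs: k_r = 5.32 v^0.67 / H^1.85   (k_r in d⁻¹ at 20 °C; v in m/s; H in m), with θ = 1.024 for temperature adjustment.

k_r ≈ 3.95 d⁻¹

k_r(20) = 5.32 × 1.49^0.67 / 1.21^1.85 = 5.32 × 1.306 / 1.423 = 4.884 d⁻¹.
k_r(11.0) = 4.884 × 1.024^(11.0−20) = 4.884 × 0.8078 = 3.945 d⁻¹.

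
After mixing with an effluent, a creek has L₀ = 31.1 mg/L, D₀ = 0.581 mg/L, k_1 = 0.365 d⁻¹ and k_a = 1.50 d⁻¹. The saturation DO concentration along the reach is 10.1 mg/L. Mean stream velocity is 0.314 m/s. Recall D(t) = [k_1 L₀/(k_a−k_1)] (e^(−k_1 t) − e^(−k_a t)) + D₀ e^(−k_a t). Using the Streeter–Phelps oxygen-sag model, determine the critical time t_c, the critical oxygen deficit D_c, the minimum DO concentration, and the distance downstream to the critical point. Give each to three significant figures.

t_c ≈ 1.19 d; D_c ≈ 4.90 mg/L; min DO ≈ 5.20 mg/L; x_c ≈ 32.4 km

At the critical point dD/dt = 0, so k_1 L₀ e^(−k_1 t) = k_a D. Substituting D(t) from the Streeter–Phelps equation and solving for t gives
t_c = ln[(k_a/k_1)(1 − D₀(k_a−k_1)/(k_1 L₀))] / (k_a−k_1).
Here k_a−k_1 = 1.135 d⁻¹ and 1 − D₀(k_a−k_1)/(k_1 L₀) = 1 − 0.581×1.135/(0.365×31.1) = 0.9419, so
t_c = ln(4.110 × 0.9419) / 1.135 = 1.353 / 1.135 = 1.192 d.
L(t_c) = L₀ e^(−k_1 t_c) = 31.1 × 0.6471 = 20.12 mg/L, and at the critical point k_a D_c = k_1 L, so D_c = (0.365/1.50) × 20.12 = 4.897 mg/L.
Minimum DO = C_s − D_c = 10.1 − 4.897 = 5.203 mg/L.
x_c = v t_c = 0.314 m/s × 1.192 d × 86400 s/d = 32350 m ≈ 32.4 km.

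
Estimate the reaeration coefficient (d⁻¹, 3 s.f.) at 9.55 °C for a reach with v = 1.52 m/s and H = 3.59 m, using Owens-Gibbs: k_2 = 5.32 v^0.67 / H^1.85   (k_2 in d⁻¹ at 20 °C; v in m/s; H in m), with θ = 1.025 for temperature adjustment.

k_2(20) = 5.32 × 1.52^0.67 / 3.59^1.85 = 5.32 × 1.324 / 10.64 = 0.6619 d⁻¹.
k_2(9.55) = 0.6619 × 1.025^(9.55−20) = 0.6619 × 0.7726 = 0.5114 d⁻¹.

k_2 ≈ 0.511 d⁻¹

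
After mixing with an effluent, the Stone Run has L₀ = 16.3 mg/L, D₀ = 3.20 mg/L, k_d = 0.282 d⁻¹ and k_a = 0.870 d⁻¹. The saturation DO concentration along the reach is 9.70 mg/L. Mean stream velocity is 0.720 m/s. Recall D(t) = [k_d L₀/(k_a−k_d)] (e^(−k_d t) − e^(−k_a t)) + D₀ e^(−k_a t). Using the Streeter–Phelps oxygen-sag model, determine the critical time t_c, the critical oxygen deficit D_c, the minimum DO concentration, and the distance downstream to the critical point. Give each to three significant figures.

t_c ≈ 1.02 d; D_c ≈ 3.96 mg/L; min DO ≈ 5.74 mg/L; x_c ≈ 63.5 km

t_c = [1/(k_a−k_d)] ln[(k_a/k_d)(1 − D₀(k_a−k_d)/(k_d L₀))]
= [1/(0.870−0.282)] ln[(0.870/0.282)(1 − 3.20×0.5880/(0.282×16.3))]
= (1/0.5880) ln[3.085 × 0.5907] = 1.701 × ln(1.822) = 1.701 × 0.6001 = 1.021 d.
D_c = (k_d/k_a) L₀ e^(−k_d t_c) = (0.282/0.870) × 16.3 × e^(−0.282×1.021) = 0.3241 × 16.3 × 0.7499 = 3.962 mg/L.
Minimum DO = C_s − D_c = 9.70 − 3.962 = 5.738 mg/L.
x_c = v t_c = 0.720 m/s × 1.021 d × 86400 s/d = 63480 m ≈ 63.5 km.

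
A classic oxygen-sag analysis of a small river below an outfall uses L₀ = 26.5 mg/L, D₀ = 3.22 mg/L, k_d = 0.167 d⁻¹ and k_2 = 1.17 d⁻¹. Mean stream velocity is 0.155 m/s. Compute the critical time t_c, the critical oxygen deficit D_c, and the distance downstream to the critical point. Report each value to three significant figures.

t_c ≈ 0.636 d; D_c ≈ 3.40 mg/L; x_c ≈ 8.52 km

With k_2/k_d = 7.006 and 1 − D₀(k_2−k_d)/(k_d L₀) = 0.2702,
t_c = ln(7.006 × 0.2702) / (1.17 − 0.167) = ln(1.893) / 1.003 = 0.6382/1.003 = 0.6363 d.
L(t_c) = L₀ e^(−k_d t_c) = 26.5 × 0.8992 = 23.83 mg/L, and at the critical point k_2 D_c = k_d L, so D_c = (0.167/1.17) × 23.83 = 3.401 mg/L.
x_c = v t_c = 0.155 m/s × 0.6363 d × 86400 s/d = 8522 m ≈ 8.52 km.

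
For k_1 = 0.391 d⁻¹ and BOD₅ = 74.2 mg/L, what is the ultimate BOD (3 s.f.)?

L₀ ≈ 86.4 mg/L

BOD₅ = L₀(1 − e^(−5k_1)) ⇒ L₀ = BOD₅ / (1 − e^(−5×0.391))
= 74.2 / (1 − 0.1416) = 74.2 / 0.8584 = 86.44 mg/L.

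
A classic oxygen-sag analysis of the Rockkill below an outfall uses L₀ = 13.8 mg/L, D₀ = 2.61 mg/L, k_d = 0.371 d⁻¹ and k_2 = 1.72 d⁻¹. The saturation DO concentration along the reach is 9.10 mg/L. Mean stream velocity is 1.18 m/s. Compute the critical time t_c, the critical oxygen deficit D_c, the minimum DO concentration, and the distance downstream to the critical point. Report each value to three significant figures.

With k_2/k_d = 4.636 and 1 − D₀(k_2−k_d)/(k_d L₀) = 0.3123,
t_c = ln(4.636 × 0.3123) / (1.72 − 0.371) = ln(1.448) / 1.349 = 0.3701/1.349 = 0.2743 d.
L(t_c) = L₀ e^(−k_d t_c) = 13.8 × 0.9032 = 12.46 mg/L, and at the critical point k_2 D_c = k_d L, so D_c = (0.371/1.72) × 12.46 = 2.689 mg/L.
Minimum DO = C_s − D_c = 9.10 − 2.689 = 6.411 mg/L.
x_c = v t_c = 1.18 m/s × 0.2743 d × 86400 s/d = 27970 m ≈ 28.0 km.

t_c ≈ 0.274 d; D_c ≈ 2.69 mg/L; min DO ≈ 6.41 mg/L; x_c ≈ 28.0 km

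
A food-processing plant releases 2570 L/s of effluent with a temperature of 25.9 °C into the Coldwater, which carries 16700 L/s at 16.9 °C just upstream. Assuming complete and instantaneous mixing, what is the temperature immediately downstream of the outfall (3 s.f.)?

18.1 °C

Flow-weighted mixing: C = (Q_r C_r + Q_w C_w)/(Q_r + Q_w)
= (16700×16.9 + 2570×25.9)/(16700 + 2570) = 348800/19270 = 18.10 °C.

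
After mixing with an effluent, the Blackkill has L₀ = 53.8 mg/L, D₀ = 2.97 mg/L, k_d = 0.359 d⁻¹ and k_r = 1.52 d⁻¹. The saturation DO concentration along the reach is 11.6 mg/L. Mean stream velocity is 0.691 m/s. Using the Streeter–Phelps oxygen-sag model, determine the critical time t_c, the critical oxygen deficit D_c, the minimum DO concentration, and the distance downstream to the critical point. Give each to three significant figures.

At the critical point dD/dt = 0, so k_d L₀ e^(−k_d t) = k_r D. Substituting D(t) from the Streeter–Phelps equation and solving for t gives
t_c = ln[(k_r/k_d)(1 − D₀(k_r−k_d)/(k_d L₀))] / (k_r−k_d).
Here k_r−k_d = 1.161 d⁻¹ and 1 − D₀(k_r−k_d)/(k_d L₀) = 1 − 2.97×1.161/(0.359×53.8) = 0.8215, so
t_c = ln(4.234 × 0.8215) / 1.161 = 1.246 / 1.161 = 1.074 d.
L(t_c) = L₀ e^(−k_d t_c) = 53.8 × 0.6802 = 36.59 mg/L, and at the critical point k_r D_c = k_d L, so D_c = (0.359/1.52) × 36.59 = 8.643 mg/L.
Minimum DO = C_s − D_c = 11.6 − 8.643 = 2.957 mg/L.
x_c = v t_c = 0.691 m/s × 1.074 d × 86400 s/d = 64100 m ≈ 64.1 km.

t_c ≈ 1.07 d; D_c ≈ 8.64 mg/L; min DO ≈ 2.96 mg/L; x_c ≈ 64.1 km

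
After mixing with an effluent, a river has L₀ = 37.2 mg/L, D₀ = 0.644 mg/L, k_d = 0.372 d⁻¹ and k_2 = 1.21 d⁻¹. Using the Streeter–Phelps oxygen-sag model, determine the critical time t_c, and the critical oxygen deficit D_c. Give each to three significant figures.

t_c = [1/(k_2−k_d)] ln[(k_2/k_d)(1 − D₀(k_2−k_d)/(k_d L₀))]
= [1/(1.21−0.372)] ln[(1.21/0.372)(1 − 0.644×0.8380/(0.372×37.2))]
= (1/0.8380) ln[3.253 × 0.9610] = 1.193 × ln(3.126) = 1.193 × 1.140 = 1.360 d.
D_c = (k_d/k_2) L₀ e^(−k_d t_c) = (0.372/1.21) × 37.2 × e^(−0.372×1.360) = 0.3074 × 37.2 × 0.6029 = 6.896 mg/L.

t_c ≈ 1.36 d; D_c ≈ 6.90 mg/L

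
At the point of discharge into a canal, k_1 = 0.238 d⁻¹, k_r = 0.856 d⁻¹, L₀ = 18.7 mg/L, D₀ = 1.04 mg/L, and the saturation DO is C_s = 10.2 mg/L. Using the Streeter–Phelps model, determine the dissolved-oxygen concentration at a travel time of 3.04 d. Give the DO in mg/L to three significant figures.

DO ≈ 7.16 mg/L

k_1 L₀/(k_r−k_1) = 0.238×18.7/(0.856−0.238) = 4.451/0.6180 = 7.202 mg/L.
e^(−k_1 t) = e^(−0.238×3.040) = 0.4850; e^(−k_r t) = e^(−0.856×3.040) = 0.07411.
D = 7.202 × (0.4850 − 0.07411) + 1.04 × 0.07411 = 2.959 + 0.07707 = 3.036 mg/L.
DO = C_s − D = 10.2 − 3.036 = 7.164 mg/L.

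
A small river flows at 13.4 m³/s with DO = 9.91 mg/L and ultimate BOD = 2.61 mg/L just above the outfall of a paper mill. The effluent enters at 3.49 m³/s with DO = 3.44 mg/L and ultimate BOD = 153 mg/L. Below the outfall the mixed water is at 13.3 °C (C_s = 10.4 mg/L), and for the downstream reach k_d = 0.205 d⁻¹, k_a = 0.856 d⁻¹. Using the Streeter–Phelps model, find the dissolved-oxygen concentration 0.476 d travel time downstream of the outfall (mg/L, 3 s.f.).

DO ≈ 6.62 mg/L

Mixed DO = (13.4×9.91 + 3.49×3.44)/(13.4+3.49) = 144.8/16.89 = 8.573 mg/L.
Mixed L₀ = (13.4×2.61 + 3.49×153)/(16.89) = 568.9/16.89 = 33.69 mg/L.
Initial deficit D₀ = C_s − DO₀ = 10.4 − 8.573 = 1.827 mg/L.
D(0.476) = [0.205×33.69/(0.856−0.205)](e^(−0.205×0.476) − e^(−0.856×0.476)) + 1.827 e^(−0.856×0.476)
= 10.61 × (0.9070 − 0.6653) + 1.827 × 0.6653 = 3.779 mg/L.
DO = 10.4 − 3.779 = 6.621 mg/L.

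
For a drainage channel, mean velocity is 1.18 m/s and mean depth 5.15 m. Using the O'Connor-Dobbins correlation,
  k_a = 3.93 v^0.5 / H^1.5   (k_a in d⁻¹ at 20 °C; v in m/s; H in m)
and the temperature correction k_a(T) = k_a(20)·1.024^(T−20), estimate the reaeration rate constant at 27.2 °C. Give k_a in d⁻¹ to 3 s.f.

k_a(20) = 3.93 × 1.18^0.5 / 5.15^1.5 = 3.93 × 1.086 / 11.69 = 0.3653 d⁻¹.
k_a(27.2) = 0.3653 × 1.024^(27.2−20) = 0.3653 × 1.186 = 0.4333 d⁻¹.

k_a ≈ 0.433 d⁻¹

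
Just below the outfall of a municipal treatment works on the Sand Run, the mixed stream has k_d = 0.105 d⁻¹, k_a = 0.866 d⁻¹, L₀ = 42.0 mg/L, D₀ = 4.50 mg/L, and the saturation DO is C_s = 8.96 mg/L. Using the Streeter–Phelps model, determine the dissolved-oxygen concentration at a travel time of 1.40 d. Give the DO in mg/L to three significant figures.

k_d L₀/(k_a−k_d) = 0.105×42.0/(0.866−0.105) = 4.410/0.7610 = 5.795 mg/L.
e^(−k_d t) = e^(−0.105×1.400) = 0.8633; e^(−k_a t) = e^(−0.866×1.400) = 0.2975.
D = 5.795 × (0.8633 − 0.2975) + 4.50 × 0.2975 = 3.279 + 1.339 = 4.618 mg/L.
DO = C_s − D = 8.96 − 4.618 = 4.342 mg/L.

DO ≈ 4.34 mg/L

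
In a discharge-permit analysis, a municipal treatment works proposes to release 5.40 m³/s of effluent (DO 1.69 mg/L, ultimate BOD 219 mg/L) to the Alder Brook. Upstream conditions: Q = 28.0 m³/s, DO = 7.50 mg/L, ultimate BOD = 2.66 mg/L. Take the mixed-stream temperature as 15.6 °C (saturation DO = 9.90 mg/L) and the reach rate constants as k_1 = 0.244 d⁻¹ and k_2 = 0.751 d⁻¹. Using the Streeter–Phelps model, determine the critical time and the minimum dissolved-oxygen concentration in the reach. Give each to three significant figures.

Mixed DO = (28.0×7.50 + 5.40×1.69)/(28.0+5.40) = 219.1/33.40 = 6.561 mg/L.
Mixed L₀ = (28.0×2.66 + 5.40×219)/(33.40) = 1257/33.40 = 37.64 mg/L.
Initial deficit D₀ = C_s − DO₀ = 9.90 − 6.561 = 3.339 mg/L.
t_c = (1/0.5070) ln[(0.751/0.244)(1 − 3.339×0.5070/(0.244×37.64))] = 1.972 × ln(2.510) = 1.815 d.
D_c = (0.244/0.751) × 37.64 × e^(−0.244×1.815) = 0.3249 × 37.64 × 0.6421 = 7.852 mg/L.
Minimum DO = 9.90 − 7.852 = 2.048 mg/L.

t_c ≈ 1.82 d; minimum DO ≈ 2.05 mg/L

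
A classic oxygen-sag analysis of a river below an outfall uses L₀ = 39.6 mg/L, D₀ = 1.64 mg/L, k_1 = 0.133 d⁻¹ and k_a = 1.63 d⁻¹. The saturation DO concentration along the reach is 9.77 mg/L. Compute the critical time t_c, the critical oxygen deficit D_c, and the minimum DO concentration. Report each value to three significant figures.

t_c = [1/(k_a−k_1)] ln[(k_a/k_1)(1 − D₀(k_a−k_1)/(k_1 L₀))]
= [1/(1.63−0.133)] ln[(1.63/0.133)(1 − 1.64×1.497/(0.133×39.6))]
= (1/1.497) ln[12.26 × 0.5339] = 0.6680 × ln(6.543) = 0.6680 × 1.878 = 1.255 d.
L(t_c) = L₀ e^(−k_1 t_c) = 39.6 × 0.8463 = 33.51 mg/L, and at the critical point k_a D_c = k_1 L, so D_c = (0.133/1.63) × 33.51 = 2.735 mg/L.
Minimum DO = C_s − D_c = 9.77 − 2.735 = 7.035 mg/L.

t_c ≈ 1.25 d; D_c ≈ 2.73 mg/L; min DO ≈ 7.04 mg/L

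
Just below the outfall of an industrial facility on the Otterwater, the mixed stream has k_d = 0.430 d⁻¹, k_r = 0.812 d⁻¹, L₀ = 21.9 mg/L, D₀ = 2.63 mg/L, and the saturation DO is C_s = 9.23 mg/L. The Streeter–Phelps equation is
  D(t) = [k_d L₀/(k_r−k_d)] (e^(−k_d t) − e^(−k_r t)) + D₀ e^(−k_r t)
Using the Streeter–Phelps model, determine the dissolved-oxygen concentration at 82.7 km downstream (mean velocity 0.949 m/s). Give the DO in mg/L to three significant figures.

Travel time t = x/v = 82.7 km / (0.949 m/s) = 82700 m / 0.949 m/s = 87140 s = 1.009 d.
k_d L₀/(k_r−k_d) = 0.430×21.9/(0.812−0.430) = 9.417/0.3820 = 24.65 mg/L.
e^(−k_d t) = e^(−0.430×1.009) = 0.6481; e^(−k_r t) = e^(−0.812×1.009) = 0.4409.
D = 24.65 × (0.6481 − 0.4409) + 2.63 × 0.4409 = 5.109 + 1.159 = 6.268 mg/L.
DO = C_s − D = 9.23 − 6.268 = 2.962 mg/L.

DO ≈ 2.96 mg/L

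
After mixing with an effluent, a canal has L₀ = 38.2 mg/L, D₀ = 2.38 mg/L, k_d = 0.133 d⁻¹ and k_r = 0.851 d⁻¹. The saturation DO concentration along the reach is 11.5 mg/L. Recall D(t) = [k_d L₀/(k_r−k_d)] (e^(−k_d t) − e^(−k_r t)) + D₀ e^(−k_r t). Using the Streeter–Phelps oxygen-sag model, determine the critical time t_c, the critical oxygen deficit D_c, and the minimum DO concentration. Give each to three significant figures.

At the critical point dD/dt = 0, so k_d L₀ e^(−k_d t) = k_r D. Substituting D(t) from the Streeter–Phelps equation and solving for t gives
t_c = ln[(k_r/k_d)(1 − D₀(k_r−k_d)/(k_d L₀))] / (k_r−k_d).
Here k_r−k_d = 0.7180 d⁻¹ and 1 − D₀(k_r−k_d)/(k_d L₀) = 1 − 2.38×0.7180/(0.133×38.2) = 0.6637, so
t_c = ln(6.398 × 0.6637) / 0.7180 = 1.446 / 0.7180 = 2.014 d.
D_c = (k_d/k_r) L₀ e^(−k_d t_c) = (0.133/0.851) × 38.2 × e^(−0.133×2.014) = 0.1563 × 38.2 × 0.7650 = 4.567 mg/L.
Minimum DO = C_s − D_c = 11.5 − 4.567 = 6.933 mg/L.

t_c ≈ 2.01 d; D_c ≈ 4.57 mg/L; min DO ≈ 6.93 mg/L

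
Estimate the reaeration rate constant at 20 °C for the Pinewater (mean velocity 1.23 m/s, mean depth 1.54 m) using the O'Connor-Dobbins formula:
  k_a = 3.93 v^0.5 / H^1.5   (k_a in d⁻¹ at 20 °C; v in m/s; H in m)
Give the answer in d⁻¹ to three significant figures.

k_a = 3.93 × 1.23^0.5 / 1.54^1.5 = 3.93 × 1.109 / 1.911 = 2.281 d⁻¹.

k_a ≈ 2.28 d⁻¹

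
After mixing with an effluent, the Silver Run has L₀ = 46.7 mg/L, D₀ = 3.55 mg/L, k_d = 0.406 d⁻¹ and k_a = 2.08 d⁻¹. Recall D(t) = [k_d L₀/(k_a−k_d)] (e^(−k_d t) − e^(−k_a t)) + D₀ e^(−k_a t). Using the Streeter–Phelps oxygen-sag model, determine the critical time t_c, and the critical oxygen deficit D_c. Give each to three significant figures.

t_c ≈ 0.751 d; D_c ≈ 6.72 mg/L

t_c = [1/(k_a−k_d)] ln[(k_a/k_d)(1 − D₀(k_a−k_d)/(k_d L₀))]
= [1/(2.08−0.406)] ln[(2.08/0.406)(1 − 3.55×1.674/(0.406×46.7))]
= (1/1.674) ln[5.123 × 0.6866] = 0.5974 × ln(3.517) = 0.5974 × 1.258 = 0.7513 d.
L(t_c) = L₀ e^(−k_d t_c) = 46.7 × 0.7371 = 34.42 mg/L, and at the critical point k_a D_c = k_d L, so D_c = (0.406/2.08) × 34.42 = 6.719 mg/L.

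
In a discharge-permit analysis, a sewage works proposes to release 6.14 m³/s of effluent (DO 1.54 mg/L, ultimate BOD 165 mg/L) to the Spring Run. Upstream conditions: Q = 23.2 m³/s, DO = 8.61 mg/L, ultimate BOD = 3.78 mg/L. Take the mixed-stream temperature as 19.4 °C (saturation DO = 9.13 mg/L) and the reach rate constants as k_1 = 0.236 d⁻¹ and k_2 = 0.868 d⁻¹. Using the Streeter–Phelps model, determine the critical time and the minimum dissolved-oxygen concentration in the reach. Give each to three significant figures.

Mixed DO = (23.2×8.61 + 6.14×1.54)/(23.2+6.14) = 209.2/29.34 = 7.130 mg/L.
Mixed L₀ = (23.2×3.78 + 6.14×165)/(29.34) = 1101/29.34 = 37.52 mg/L.
Initial deficit D₀ = C_s − DO₀ = 9.13 − 7.130 = 2.000 mg/L.
t_c = (1/0.6320) ln[(0.868/0.236)(1 − 2.000×0.6320/(0.236×37.52))] = 1.582 × ln(3.153) = 1.817 d.
D_c = (0.236/0.868) × 37.52 × e^(−0.236×1.817) = 0.2719 × 37.52 × 0.6513 = 6.644 mg/L.
Minimum DO = 9.13 − 6.644 = 2.486 mg/L.

t_c ≈ 1.82 d; minimum DO ≈ 2.49 mg/L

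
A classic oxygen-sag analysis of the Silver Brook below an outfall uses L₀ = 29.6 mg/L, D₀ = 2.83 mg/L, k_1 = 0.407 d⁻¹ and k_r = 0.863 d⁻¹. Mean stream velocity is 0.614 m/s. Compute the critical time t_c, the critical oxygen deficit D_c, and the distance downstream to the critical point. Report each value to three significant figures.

t_c = [1/(k_r−k_1)] ln[(k_r/k_1)(1 − D₀(k_r−k_1)/(k_1 L₀))]
= [1/(0.863−0.407)] ln[(0.863/0.407)(1 − 2.83×0.4560/(0.407×29.6))]
= (1/0.4560) ln[2.120 × 0.8929] = 2.193 × ln(1.893) = 2.193 × 0.6383 = 1.400 d.
D_c = (k_1/k_r) L₀ e^(−k_1 t_c) = (0.407/0.863) × 29.6 × e^(−0.407×1.400) = 0.4716 × 29.6 × 0.5657 = 7.897 mg/L.
x_c = v t_c = 0.614 m/s × 1.400 d × 86400 s/d = 74260 m ≈ 74.3 km.

t_c ≈ 1.40 d; D_c ≈ 7.90 mg/L; x_c ≈ 74.3 km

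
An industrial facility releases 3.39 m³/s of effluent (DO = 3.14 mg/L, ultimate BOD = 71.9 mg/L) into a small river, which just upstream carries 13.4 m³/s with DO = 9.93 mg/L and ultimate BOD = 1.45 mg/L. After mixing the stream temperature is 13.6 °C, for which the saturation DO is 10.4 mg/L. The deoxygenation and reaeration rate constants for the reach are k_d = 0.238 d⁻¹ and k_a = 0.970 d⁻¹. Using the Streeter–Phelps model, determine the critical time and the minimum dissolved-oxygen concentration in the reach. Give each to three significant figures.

t_c ≈ 1.31 d; minimum DO ≈ 7.58 mg/L

Mixed DO = (13.4×9.93 + 3.39×3.14)/(13.4+3.39) = 143.7/16.79 = 8.559 mg/L.
Mixed L₀ = (13.4×1.45 + 3.39×71.9)/(16.79) = 263.2/16.79 = 15.67 mg/L.
Initial deficit D₀ = C_s − DO₀ = 10.4 − 8.559 = 1.841 mg/L.
t_c = (1/0.7320) ln[(0.970/0.238)(1 − 1.841×0.7320/(0.238×15.67))] = 1.366 × ln(2.603) = 1.307 d.
D_c = (0.238/0.970) × 15.67 × e^(−0.238×1.307) = 0.2454 × 15.67 × 0.7326 = 2.818 mg/L.
Minimum DO = 10.4 − 2.818 = 7.582 mg/L.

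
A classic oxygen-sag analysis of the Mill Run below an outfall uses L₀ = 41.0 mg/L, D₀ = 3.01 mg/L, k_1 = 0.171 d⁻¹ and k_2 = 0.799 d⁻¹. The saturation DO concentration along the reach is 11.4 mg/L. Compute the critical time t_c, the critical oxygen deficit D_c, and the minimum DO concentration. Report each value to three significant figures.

At the critical point dD/dt = 0, so k_1 L₀ e^(−k_1 t) = k_2 D. Substituting D(t) from the Streeter–Phelps equation and solving for t gives
t_c = ln[(k_2/k_1)(1 − D₀(k_2−k_1)/(k_1 L₀))] / (k_2−k_1).
Here k_2−k_1 = 0.6280 d⁻¹ and 1 − D₀(k_2−k_1)/(k_1 L₀) = 1 − 3.01×0.6280/(0.171×41.0) = 0.7304, so
t_c = ln(4.673 × 0.7304) / 0.6280 = 1.228 / 0.6280 = 1.955 d.
D_c = (k_1/k_2) L₀ e^(−k_1 t_c) = (0.171/0.799) × 41.0 × e^(−0.171×1.955) = 0.2140 × 41.0 × 0.7159 = 6.282 mg/L.
Minimum DO = C_s − D_c = 11.4 − 6.282 = 5.118 mg/L.

t_c ≈ 1.95 d; D_c ≈ 6.28 mg/L; min DO ≈ 5.12 mg/L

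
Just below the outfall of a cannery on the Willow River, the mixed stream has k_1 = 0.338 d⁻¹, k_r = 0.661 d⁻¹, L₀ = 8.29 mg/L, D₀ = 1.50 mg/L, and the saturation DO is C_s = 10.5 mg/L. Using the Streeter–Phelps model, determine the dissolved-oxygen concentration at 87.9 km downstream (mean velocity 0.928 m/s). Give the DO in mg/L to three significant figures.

DO ≈ 7.99 mg/L

Travel time t = x/v = 87.9 km / (0.928 m/s) = 87900 m / 0.928 m/s = 94720 s = 1.096 d.
k_1 L₀/(k_r−k_1) = 0.338×8.29/(0.661−0.338) = 2.802/0.3230 = 8.675 mg/L.
e^(−k_1 t) = e^(−0.338×1.096) = 0.6904; e^(−k_r t) = e^(−0.661×1.096) = 0.4845.
D = 8.675 × (0.6904 − 0.4845) + 1.50 × 0.4845 = 1.786 + 0.7267 = 2.513 mg/L.
DO = C_s − D = 10.5 − 2.513 = 7.987 mg/L.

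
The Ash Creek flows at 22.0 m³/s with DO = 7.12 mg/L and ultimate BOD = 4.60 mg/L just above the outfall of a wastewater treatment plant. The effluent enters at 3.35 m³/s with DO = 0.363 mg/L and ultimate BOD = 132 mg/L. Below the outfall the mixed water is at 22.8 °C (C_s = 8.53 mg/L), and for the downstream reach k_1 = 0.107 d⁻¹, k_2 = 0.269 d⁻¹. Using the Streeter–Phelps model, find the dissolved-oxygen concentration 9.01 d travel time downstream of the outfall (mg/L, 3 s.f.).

DO ≈ 4.18 mg/L

Mixed DO = (22.0×7.12 + 3.35×0.363)/(22.0+3.35) = 157.9/25.35 = 6.227 mg/L.
Mixed L₀ = (22.0×4.60 + 3.35×132)/(25.35) = 543.4/25.35 = 21.44 mg/L.
Initial deficit D₀ = C_s − DO₀ = 8.53 − 6.227 = 2.303 mg/L.
D(9.01) = [0.107×21.44/(0.269−0.107)](e^(−0.107×9.01) − e^(−0.269×9.01)) + 2.303 e^(−0.269×9.01)
= 14.16 × (0.3813 − 0.08859) + 2.303 × 0.08859 = 4.349 mg/L.
DO = 8.53 − 4.349 = 4.181 mg/L.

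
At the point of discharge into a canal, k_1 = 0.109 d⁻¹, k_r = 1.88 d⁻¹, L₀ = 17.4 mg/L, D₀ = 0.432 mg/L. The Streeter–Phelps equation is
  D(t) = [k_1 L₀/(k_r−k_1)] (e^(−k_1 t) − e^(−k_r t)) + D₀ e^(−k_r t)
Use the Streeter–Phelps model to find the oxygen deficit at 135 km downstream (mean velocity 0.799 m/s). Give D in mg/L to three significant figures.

D ≈ 0.849 mg/L

Travel time t = x/v = 135 km / (0.799 m/s) = 135000 m / 0.799 m/s = 169000 s = 1.956 d.
k_1 L₀/(k_r−k_1) = 0.109×17.4/(1.88−0.109) = 1.897/1.771 = 1.071 mg/L.
e^(−k_1 t) = e^(−0.109×1.956) = 0.8080; e^(−k_r t) = e^(−1.88×1.956) = 0.02531.
D = 1.071 × (0.8080 − 0.02531) + 0.432 × 0.02531 = 0.8382 + 0.01093 = 0.8492 mg/L.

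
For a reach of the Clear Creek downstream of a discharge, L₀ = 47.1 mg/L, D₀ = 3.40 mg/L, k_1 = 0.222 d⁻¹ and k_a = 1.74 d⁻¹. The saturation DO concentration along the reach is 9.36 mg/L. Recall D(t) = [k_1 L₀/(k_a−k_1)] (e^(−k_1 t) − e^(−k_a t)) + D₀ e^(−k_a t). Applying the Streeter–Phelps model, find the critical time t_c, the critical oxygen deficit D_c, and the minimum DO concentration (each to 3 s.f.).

t_c ≈ 0.908 d; D_c ≈ 4.91 mg/L; min DO ≈ 4.45 mg/L

With k_a/k_1 = 7.838 and 1 − D₀(k_a−k_1)/(k_1 L₀) = 0.5064,
t_c = ln(7.838 × 0.5064) / (1.74 − 0.222) = ln(3.969) / 1.518 = 1.379/1.518 = 0.9081 d.
D_c = (k_1/k_a) L₀ e^(−k_1 t_c) = (0.222/1.74) × 47.1 × e^(−0.222×0.9081) = 0.1276 × 47.1 × 0.8174 = 4.912 mg/L.
Minimum DO = C_s − D_c = 9.36 − 4.912 = 4.448 mg/L.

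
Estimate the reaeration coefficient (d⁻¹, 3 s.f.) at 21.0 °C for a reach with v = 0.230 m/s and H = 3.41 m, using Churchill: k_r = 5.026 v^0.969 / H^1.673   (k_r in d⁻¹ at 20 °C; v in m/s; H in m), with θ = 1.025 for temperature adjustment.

k_r(20) = 5.026 × 0.230^0.969 / 3.41^1.673 = 5.026 × 0.2407 / 7.786 = 0.1554 d⁻¹.
k_r(21.0) = 0.1554 × 1.025^(21.0−20) = 0.1554 × 1.025 = 0.1593 d⁻¹.

k_r ≈ 0.159 d⁻¹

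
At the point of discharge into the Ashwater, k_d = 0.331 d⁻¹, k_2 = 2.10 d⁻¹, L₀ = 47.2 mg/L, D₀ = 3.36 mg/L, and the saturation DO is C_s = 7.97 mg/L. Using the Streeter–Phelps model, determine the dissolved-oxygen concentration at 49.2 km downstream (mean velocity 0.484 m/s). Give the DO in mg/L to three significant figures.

Travel time t = x/v = 49.2 km / (0.484 m/s) = 49200 m / 0.484 m/s = 101700 s = 1.177 d.
k_d L₀/(k_2−k_d) = 0.331×47.2/(2.10−0.331) = 15.62/1.769 = 8.832 mg/L.
e^(−k_d t) = e^(−0.331×1.177) = 0.6774; e^(−k_2 t) = e^(−2.10×1.177) = 0.08452.
D = 8.832 × (0.6774 − 0.08452) + 3.36 × 0.08452 = 5.236 + 0.2840 = 5.520 mg/L.
DO = C_s − D = 7.97 − 5.520 = 2.450 mg/L.

DO ≈ 2.45 mg/L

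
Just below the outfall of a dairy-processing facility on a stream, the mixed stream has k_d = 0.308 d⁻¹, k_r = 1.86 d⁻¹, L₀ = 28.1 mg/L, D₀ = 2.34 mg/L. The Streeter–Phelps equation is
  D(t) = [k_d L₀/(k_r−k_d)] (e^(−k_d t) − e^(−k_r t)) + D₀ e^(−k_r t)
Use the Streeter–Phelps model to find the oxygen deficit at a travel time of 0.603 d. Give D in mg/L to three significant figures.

k_d L₀/(k_r−k_d) = 0.308×28.1/(1.86−0.308) = 8.655/1.552 = 5.577 mg/L.
e^(−k_d t) = e^(−0.308×0.6030) = 0.8305; e^(−k_r t) = e^(−1.86×0.6030) = 0.3258.
D = 5.577 × (0.8305 − 0.3258) + 2.34 × 0.3258 = 2.815 + 0.7623 = 3.577 mg/L.

D ≈ 3.58 mg/L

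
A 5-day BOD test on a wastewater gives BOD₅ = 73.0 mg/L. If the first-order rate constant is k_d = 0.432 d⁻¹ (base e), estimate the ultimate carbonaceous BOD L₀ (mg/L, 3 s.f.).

L₀ ≈ 82.5 mg/L

BOD₅ = L₀(1 − e^(−5k_d)) ⇒ L₀ = BOD₅ / (1 − e^(−5×0.432))
= 73.0 / (1 − 0.1153) = 73.0 / 0.8847 = 82.52 mg/L.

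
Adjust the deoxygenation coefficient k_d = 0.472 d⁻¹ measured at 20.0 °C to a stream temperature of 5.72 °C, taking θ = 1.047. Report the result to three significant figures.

k_d ≈ 0.245 d⁻¹

k_d(T₂) = k_d(T₁) · θ^(T₂−T₁) = 0.472 × 1.047^(5.72−20.0)
= 0.472 × 1.047^-14.3 = 0.472 × 0.5190 = 0.2450 d⁻¹.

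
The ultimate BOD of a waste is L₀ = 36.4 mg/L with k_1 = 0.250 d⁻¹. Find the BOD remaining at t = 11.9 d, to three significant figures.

L_t = L₀ e^(−k_1 t) = 36.4 × e^(−0.250×11.9) = 36.4 × 0.05105 = 1.858 mg/L.

L ≈ 1.86 mg/L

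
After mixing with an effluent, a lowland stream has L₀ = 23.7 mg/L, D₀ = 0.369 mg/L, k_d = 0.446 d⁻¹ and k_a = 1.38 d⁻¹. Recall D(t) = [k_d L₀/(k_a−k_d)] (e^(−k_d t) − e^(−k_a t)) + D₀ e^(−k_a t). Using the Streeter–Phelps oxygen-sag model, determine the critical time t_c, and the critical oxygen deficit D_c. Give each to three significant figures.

t_c = [1/(k_a−k_d)] ln[(k_a/k_d)(1 − D₀(k_a−k_d)/(k_d L₀))]
= [1/(1.38−0.446)] ln[(1.38/0.446)(1 − 0.369×0.9340/(0.446×23.7))]
= (1/0.9340) ln[3.094 × 0.9674] = 1.071 × ln(2.993) = 1.071 × 1.096 = 1.174 d.
L(t_c) = L₀ e^(−k_d t_c) = 23.7 × 0.5924 = 14.04 mg/L, and at the critical point k_a D_c = k_d L, so D_c = (0.446/1.38) × 14.04 = 4.538 mg/L.

t_c ≈ 1.17 d; D_c ≈ 4.54 mg/L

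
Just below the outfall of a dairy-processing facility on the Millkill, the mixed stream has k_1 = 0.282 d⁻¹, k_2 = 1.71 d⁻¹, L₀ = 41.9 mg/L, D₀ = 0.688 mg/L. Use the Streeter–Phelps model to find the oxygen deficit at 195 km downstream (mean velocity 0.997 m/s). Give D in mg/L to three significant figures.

D ≈ 4.21 mg/L

Travel time t = x/v = 195 km / (0.997 m/s) = 195000 m / 0.997 m/s = 195600 s = 2.264 d.
k_1 L₀/(k_2−k_1) = 0.282×41.9/(1.71−0.282) = 11.82/1.428 = 8.274 mg/L.
e^(−k_1 t) = e^(−0.282×2.264) = 0.5282; e^(−k_2 t) = e^(−1.71×2.264) = 0.02084.
D = 8.274 × (0.5282 − 0.02084) + 0.688 × 0.02084 = 4.198 + 0.01434 = 4.212 mg/L.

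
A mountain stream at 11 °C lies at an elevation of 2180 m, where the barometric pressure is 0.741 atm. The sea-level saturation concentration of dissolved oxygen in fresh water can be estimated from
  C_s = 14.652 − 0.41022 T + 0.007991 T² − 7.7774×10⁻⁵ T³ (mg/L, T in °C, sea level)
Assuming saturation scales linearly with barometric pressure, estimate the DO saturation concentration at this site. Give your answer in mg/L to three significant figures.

At sea level: C_s = 14.652 − 0.41022×11 + 0.007991×11² − 7.7774×10⁻⁵×11³ = 11.00 mg/L.
Pressure correction: C_s' = 11.00 × 0.741 = 8.153 mg/L.

C_s ≈ 8.15 mg/L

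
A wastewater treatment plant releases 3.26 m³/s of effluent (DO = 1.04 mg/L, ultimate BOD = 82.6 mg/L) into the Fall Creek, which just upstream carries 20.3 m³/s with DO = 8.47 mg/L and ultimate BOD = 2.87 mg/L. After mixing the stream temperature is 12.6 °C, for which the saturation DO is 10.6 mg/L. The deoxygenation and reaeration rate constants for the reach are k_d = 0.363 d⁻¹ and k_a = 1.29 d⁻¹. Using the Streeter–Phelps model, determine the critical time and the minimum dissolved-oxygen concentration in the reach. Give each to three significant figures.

t_c ≈ 0.432 d; minimum DO ≈ 7.26 mg/L

Mixed DO = (20.3×8.47 + 3.26×1.04)/(20.3+3.26) = 175.3/23.56 = 7.442 mg/L.
Mixed L₀ = (20.3×2.87 + 3.26×82.6)/(23.56) = 327.5/23.56 = 13.90 mg/L.
Initial deficit D₀ = C_s − DO₀ = 10.6 − 7.442 = 3.158 mg/L.
t_c = (1/0.9270) ln[(1.29/0.363)(1 − 3.158×0.9270/(0.363×13.90))] = 1.079 × ln(1.492) = 0.4317 d.
D_c = (0.363/1.29) × 13.90 × e^(−0.363×0.4317) = 0.2814 × 13.90 × 0.8549 = 3.345 mg/L.
Minimum DO = 10.6 − 3.345 = 7.255 mg/L.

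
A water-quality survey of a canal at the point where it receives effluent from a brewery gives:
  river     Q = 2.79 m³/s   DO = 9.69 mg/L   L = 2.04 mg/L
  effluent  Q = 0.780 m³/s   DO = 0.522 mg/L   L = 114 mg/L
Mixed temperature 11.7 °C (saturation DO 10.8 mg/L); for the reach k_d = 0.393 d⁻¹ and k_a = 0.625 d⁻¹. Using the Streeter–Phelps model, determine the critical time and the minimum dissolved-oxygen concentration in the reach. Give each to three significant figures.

t_c ≈ 1.69 d; minimum DO ≈ 2.22 mg/L

Mixed DO = (2.79×9.69 + 0.780×0.522)/(2.79+0.780) = 27.44/3.570 = 7.687 mg/L.
Mixed L₀ = (2.79×2.04 + 0.780×114)/(3.570) = 94.61/3.570 = 26.50 mg/L.
Initial deficit D₀ = C_s − DO₀ = 10.8 − 7.687 = 3.113 mg/L.
t_c = (1/0.2320) ln[(0.625/0.393)(1 − 3.113×0.2320/(0.393×26.50))] = 4.310 × ln(1.480) = 1.690 d.
D_c = (0.393/0.625) × 26.50 × e^(−0.393×1.690) = 0.6288 × 26.50 × 0.5147 = 8.577 mg/L.
Minimum DO = 10.8 − 8.577 = 2.223 mg/L.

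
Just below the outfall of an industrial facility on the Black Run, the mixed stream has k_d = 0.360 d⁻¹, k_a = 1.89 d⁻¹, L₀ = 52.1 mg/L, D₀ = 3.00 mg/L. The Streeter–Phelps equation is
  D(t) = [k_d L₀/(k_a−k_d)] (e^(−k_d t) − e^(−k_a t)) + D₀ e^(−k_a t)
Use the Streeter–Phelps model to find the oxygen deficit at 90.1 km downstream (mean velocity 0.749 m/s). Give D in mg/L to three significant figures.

D ≈ 6.76 mg/L

Travel time t = x/v = 90.1 km / (0.749 m/s) = 90100 m / 0.749 m/s = 120300 s = 1.392 d.
k_d L₀/(k_a−k_d) = 0.360×52.1/(1.89−0.360) = 18.76/1.530 = 12.26 mg/L.
e^(−k_d t) = e^(−0.360×1.392) = 0.6058; e^(−k_a t) = e^(−1.89×1.392) = 0.07198.
D = 12.26 × (0.6058 − 0.07198) + 3.00 × 0.07198 = 6.544 + 0.2159 = 6.760 mg/L.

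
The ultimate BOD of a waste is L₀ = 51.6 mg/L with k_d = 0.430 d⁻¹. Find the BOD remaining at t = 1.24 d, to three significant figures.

L ≈ 30.3 mg/L

L_t = L₀ e^(−k_d t) = 51.6 × e^(−0.430×1.24) = 51.6 × 0.5867 = 30.27 mg/L.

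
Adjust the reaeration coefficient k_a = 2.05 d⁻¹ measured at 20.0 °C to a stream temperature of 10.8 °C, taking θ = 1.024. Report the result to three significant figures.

k_a ≈ 1.65 d⁻¹

k_a(T₂) = k_a(T₁) · θ^(T₂−T₁) = 2.05 × 1.024^(10.8−20.0)
= 2.05 × 1.024^-9.20 = 2.05 × 0.8040 = 1.648 d⁻¹.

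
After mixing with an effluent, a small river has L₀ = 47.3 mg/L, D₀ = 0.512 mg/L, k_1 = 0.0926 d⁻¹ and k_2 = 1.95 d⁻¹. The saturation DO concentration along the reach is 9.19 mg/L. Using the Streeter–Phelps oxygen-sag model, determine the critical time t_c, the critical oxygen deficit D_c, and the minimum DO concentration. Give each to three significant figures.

t_c = [1/(k_2−k_1)] ln[(k_2/k_1)(1 − D₀(k_2−k_1)/(k_1 L₀))]
= [1/(1.95−0.0926)] ln[(1.95/0.0926)(1 − 0.512×1.857/(0.0926×47.3))]
= (1/1.857) ln[21.06 × 0.7829] = 0.5384 × ln(16.49) = 0.5384 × 2.803 = 1.509 d.
L(t_c) = L₀ e^(−k_1 t_c) = 47.3 × 0.8696 = 41.13 mg/L, and at the critical point k_2 D_c = k_1 L, so D_c = (0.0926/1.95) × 41.13 = 1.953 mg/L.
Minimum DO = C_s − D_c = 9.19 − 1.953 = 7.237 mg/L.

t_c ≈ 1.51 d; D_c ≈ 1.95 mg/L; min DO ≈ 7.24 mg/L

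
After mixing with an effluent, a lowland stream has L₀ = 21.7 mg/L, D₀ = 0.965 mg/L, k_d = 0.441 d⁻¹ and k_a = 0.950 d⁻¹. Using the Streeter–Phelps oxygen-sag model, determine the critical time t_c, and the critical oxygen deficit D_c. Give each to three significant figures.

t_c ≈ 1.40 d; D_c ≈ 5.42 mg/L

t_c = [1/(k_a−k_d)] ln[(k_a/k_d)(1 − D₀(k_a−k_d)/(k_d L₀))]
= [1/(0.950−0.441)] ln[(0.950/0.441)(1 − 0.965×0.5090/(0.441×21.7))]
= (1/0.5090) ln[2.154 × 0.9487] = 1.965 × ln(2.044) = 1.965 × 0.7147 = 1.404 d.
D_c = (k_d/k_a) L₀ e^(−k_d t_c) = (0.441/0.950) × 21.7 × e^(−0.441×1.404) = 0.4642 × 21.7 × 0.5384 = 5.423 mg/L.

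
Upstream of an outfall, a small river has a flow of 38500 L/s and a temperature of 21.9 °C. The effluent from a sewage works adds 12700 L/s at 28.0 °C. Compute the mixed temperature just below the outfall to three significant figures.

23.4 °C

Flow-weighted mixing: C = (Q_r C_r + Q_w C_w)/(Q_r + Q_w)
= (38500×21.9 + 12700×28.0)/(38500 + 12700) = 1.199×10^6/51200 = 23.41 °C.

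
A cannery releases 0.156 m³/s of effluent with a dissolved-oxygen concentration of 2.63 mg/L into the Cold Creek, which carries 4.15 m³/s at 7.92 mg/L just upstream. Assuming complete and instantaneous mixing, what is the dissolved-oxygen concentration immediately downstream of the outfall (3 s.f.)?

7.73 mg/L

Flow-weighted mixing: C = (Q_r C_r + Q_w C_w)/(Q_r + Q_w)
= (4.15×7.92 + 0.156×2.63)/(4.15 + 0.156) = 33.28/4.306 = 7.728 mg/L.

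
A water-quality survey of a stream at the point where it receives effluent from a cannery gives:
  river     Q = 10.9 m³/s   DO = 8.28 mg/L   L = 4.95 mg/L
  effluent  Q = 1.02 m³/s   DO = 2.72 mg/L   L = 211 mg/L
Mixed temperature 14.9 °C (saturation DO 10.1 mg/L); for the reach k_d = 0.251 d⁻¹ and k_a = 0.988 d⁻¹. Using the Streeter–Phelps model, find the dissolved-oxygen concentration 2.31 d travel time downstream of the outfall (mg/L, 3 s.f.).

Mixed DO = (10.9×8.28 + 1.02×2.72)/(10.9+1.02) = 93.03/11.92 = 7.804 mg/L.
Mixed L₀ = (10.9×4.95 + 1.02×211)/(11.92) = 269.2/11.92 = 22.58 mg/L.
Initial deficit D₀ = C_s − DO₀ = 10.1 − 7.804 = 2.296 mg/L.
D(2.31) = [0.251×22.58/(0.988−0.251)](e^(−0.251×2.31) − e^(−0.988×2.31)) + 2.296 e^(−0.988×2.31)
= 7.691 × (0.5600 − 0.1021) + 2.296 × 0.1021 = 3.756 mg/L.
DO = 10.1 − 3.756 = 6.344 mg/L.

DO ≈ 6.34 mg/L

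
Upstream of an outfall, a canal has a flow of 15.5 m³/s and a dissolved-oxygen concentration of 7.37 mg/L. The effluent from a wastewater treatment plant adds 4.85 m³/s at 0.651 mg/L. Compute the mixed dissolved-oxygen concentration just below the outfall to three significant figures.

Flow-weighted mixing: C = (Q_r C_r + Q_w C_w)/(Q_r + Q_w)
= (15.5×7.37 + 4.85×0.651)/(15.5 + 4.85) = 117.4/20.35 = 5.769 mg/L.

5.77 mg/L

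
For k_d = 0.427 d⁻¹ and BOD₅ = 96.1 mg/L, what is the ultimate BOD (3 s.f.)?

L₀ ≈ 109 mg/L

BOD₅ = L₀(1 − e^(−5k_d)) ⇒ L₀ = BOD₅ / (1 − e^(−5×0.427))
= 96.1 / (1 − 0.1182) = 96.1 / 0.8818 = 109.0 mg/L.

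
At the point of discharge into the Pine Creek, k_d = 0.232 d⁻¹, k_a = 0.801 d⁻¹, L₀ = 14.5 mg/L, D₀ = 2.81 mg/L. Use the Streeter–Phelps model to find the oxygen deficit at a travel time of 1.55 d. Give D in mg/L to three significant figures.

k_d L₀/(k_a−k_d) = 0.232×14.5/(0.801−0.232) = 3.364/0.5690 = 5.912 mg/L.
e^(−k_d t) = e^(−0.232×1.550) = 0.6980; e^(−k_a t) = e^(−0.801×1.550) = 0.2889.
D = 5.912 × (0.6980 − 0.2889) + 2.81 × 0.2889 = 2.418 + 0.8119 = 3.230 mg/L.

D ≈ 3.23 mg/L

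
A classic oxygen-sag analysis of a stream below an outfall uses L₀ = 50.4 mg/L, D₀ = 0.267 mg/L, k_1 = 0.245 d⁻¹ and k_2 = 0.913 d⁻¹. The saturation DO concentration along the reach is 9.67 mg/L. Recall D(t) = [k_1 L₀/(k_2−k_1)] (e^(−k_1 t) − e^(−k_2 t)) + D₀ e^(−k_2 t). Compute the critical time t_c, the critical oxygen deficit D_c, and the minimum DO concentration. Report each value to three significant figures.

t_c ≈ 1.95 d; D_c ≈ 8.39 mg/L; min DO ≈ 1.28 mg/L

With k_2/k_1 = 3.727 and 1 − D₀(k_2−k_1)/(k_1 L₀) = 0.9856,
t_c = ln(3.727 × 0.9856) / (0.913 − 0.245) = ln(3.673) / 0.6680 = 1.301/0.6680 = 1.947 d.
L(t_c) = L₀ e^(−k_1 t_c) = 50.4 × 0.6206 = 31.28 mg/L, and at the critical point k_2 D_c = k_1 L, so D_c = (0.245/0.913) × 31.28 = 8.393 mg/L.
Minimum DO = C_s − D_c = 9.67 − 8.393 = 1.277 mg/L.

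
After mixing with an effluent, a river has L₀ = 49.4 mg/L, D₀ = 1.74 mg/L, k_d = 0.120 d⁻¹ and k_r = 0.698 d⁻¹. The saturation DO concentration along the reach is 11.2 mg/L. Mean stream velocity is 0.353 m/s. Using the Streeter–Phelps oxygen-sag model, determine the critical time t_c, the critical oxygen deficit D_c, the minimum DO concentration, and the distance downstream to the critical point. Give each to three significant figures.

t_c ≈ 2.72 d; D_c ≈ 6.12 mg/L; min DO ≈ 5.08 mg/L; x_c ≈ 83.1 km

t_c = [1/(k_r−k_d)] ln[(k_r/k_d)(1 − D₀(k_r−k_d)/(k_d L₀))]
= [1/(0.698−0.120)] ln[(0.698/0.120)(1 − 1.74×0.5780/(0.120×49.4))]
= (1/0.5780) ln[5.817 × 0.8303] = 1.730 × ln(4.830) = 1.730 × 1.575 = 2.725 d.
D_c = (k_d/k_r) L₀ e^(−k_d t_c) = (0.120/0.698) × 49.4 × e^(−0.120×2.725) = 0.1719 × 49.4 × 0.7211 = 6.124 mg/L.
Minimum DO = C_s − D_c = 11.2 − 6.124 = 5.076 mg/L.
x_c = v t_c = 0.353 m/s × 2.725 d × 86400 s/d = 83100 m ≈ 83.1 km.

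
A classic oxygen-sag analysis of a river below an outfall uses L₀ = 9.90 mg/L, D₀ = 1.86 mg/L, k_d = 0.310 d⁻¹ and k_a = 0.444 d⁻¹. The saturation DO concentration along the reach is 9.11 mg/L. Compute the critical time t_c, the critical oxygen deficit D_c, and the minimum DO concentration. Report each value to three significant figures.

t_c = [1/(k_a−k_d)] ln[(k_a/k_d)(1 − D₀(k_a−k_d)/(k_d L₀))]
= [1/(0.444−0.310)] ln[(0.444/0.310)(1 − 1.86×0.1340/(0.310×9.90))]
= (1/0.1340) ln[1.432 × 0.9188] = 7.463 × ln(1.316) = 7.463 × 0.2746 = 2.049 d.
D_c = (k_d/k_a) L₀ e^(−k_d t_c) = (0.310/0.444) × 9.90 × e^(−0.310×2.049) = 0.6982 × 9.90 × 0.5299 = 3.662 mg/L.
Minimum DO = C_s − D_c = 9.11 − 3.662 = 5.448 mg/L.

t_c ≈ 2.05 d; D_c ≈ 3.66 mg/L; min DO ≈ 5.45 mg/L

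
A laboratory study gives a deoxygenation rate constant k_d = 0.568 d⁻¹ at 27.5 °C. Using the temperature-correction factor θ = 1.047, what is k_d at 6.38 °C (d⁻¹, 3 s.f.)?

k_d(T₂) = k_d(T₁) · θ^(T₂−T₁) = 0.568 × 1.047^(6.38−27.5)
= 0.568 × 1.047^-21.1 = 0.568 × 0.3791 = 0.2153 d⁻¹.

k_d ≈ 0.215 d⁻¹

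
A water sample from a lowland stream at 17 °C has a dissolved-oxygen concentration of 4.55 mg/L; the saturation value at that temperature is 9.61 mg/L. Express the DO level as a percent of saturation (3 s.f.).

% saturation = C/C_s × 100 = 4.55/9.61 × 100 = 47.3 %.

47.3 % saturation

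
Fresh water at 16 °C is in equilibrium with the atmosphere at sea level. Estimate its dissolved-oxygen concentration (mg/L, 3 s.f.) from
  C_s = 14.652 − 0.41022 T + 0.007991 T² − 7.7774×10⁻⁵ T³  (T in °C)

C_s = 14.652 − 0.41022×16 + 0.007991×16² − 7.7774×10⁻⁵×16³ = 9.816 mg/L.

C_s ≈ 9.82 mg/L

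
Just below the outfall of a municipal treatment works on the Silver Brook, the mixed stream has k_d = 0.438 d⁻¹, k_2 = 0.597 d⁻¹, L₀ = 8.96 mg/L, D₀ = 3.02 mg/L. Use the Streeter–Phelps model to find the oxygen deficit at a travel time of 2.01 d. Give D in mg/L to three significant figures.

D ≈ 3.71 mg/L

k_d L₀/(k_2−k_d) = 0.438×8.96/(0.597−0.438) = 3.924/0.1590 = 24.68 mg/L.
e^(−k_d t) = e^(−0.438×2.010) = 0.4146; e^(−k_2 t) = e^(−0.597×2.010) = 0.3012.
D = 24.68 × (0.4146 − 0.3012) + 3.02 × 0.3012 = 2.800 + 0.9096 = 3.709 mg/L.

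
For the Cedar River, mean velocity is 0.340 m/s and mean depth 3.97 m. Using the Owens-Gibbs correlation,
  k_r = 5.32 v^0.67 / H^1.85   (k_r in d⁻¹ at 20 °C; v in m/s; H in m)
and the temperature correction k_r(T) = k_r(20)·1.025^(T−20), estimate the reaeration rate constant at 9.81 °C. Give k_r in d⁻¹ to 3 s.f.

k_r ≈ 0.157 d⁻¹

k_r(20) = 5.32 × 0.340^0.67 / 3.97^1.85 = 5.32 × 0.4854 / 12.82 = 0.2015 d⁻¹.
k_r(9.81) = 0.2015 × 1.025^(9.81−20) = 0.2015 × 0.7775 = 0.1567 d⁻¹.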